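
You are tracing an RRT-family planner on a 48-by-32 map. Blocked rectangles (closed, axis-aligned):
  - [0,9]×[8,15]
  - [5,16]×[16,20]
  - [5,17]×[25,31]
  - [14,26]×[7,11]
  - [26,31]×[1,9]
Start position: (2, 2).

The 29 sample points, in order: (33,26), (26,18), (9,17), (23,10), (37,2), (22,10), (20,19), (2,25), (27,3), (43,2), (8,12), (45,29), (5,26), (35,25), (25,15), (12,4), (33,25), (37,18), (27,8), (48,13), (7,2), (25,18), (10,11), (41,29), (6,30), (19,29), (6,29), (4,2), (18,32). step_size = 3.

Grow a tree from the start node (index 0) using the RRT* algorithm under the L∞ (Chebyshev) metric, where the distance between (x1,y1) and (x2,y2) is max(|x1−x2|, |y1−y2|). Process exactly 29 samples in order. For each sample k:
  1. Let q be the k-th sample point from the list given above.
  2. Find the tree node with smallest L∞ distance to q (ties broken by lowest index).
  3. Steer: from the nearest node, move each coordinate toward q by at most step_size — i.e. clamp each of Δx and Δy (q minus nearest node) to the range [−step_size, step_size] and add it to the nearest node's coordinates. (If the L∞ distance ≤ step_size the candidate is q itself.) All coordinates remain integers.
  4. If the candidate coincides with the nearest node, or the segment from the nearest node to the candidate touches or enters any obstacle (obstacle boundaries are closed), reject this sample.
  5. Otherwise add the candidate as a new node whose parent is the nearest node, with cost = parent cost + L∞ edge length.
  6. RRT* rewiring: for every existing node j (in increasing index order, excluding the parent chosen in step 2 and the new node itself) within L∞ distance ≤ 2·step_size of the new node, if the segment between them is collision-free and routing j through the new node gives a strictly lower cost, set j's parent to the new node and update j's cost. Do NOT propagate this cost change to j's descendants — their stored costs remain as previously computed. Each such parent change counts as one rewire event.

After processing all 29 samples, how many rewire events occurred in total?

Rewire events: 1

1. q=(33,26) nearest=0 d=31 new=(5,5) → add node 1 parent=0 cost=3
2. q=(26,18) nearest=1 d=21 new=(8,8) → blocked by [0,9]×[8,15], reject
3. q=(9,17) nearest=1 d=12 new=(8,8) → blocked by [0,9]×[8,15], reject
4. q=(23,10) nearest=1 d=18 new=(8,8) → blocked by [0,9]×[8,15], reject
5. q=(37,2) nearest=1 d=32 new=(8,2) → add node 2 parent=1 cost=6
6. q=(22,10) nearest=2 d=14 new=(11,5) → add node 3 parent=2 cost=9
7. q=(20,19) nearest=3 d=14 new=(14,8) → blocked by [14,26]×[7,11], reject
8. q=(2,25) nearest=1 d=20 new=(2,8) → blocked by [0,9]×[8,15], reject
9. q=(27,3) nearest=3 d=16 new=(14,3) → add node 4 parent=3 cost=12
10. q=(43,2) nearest=4 d=29 new=(17,2) → add node 5 parent=4 cost=15
11. q=(8,12) nearest=1 d=7 new=(8,8) → blocked by [0,9]×[8,15], reject
12. q=(45,29) nearest=5 d=28 new=(20,5) → add node 6 parent=5 cost=18
13. q=(5,26) nearest=1 d=21 new=(5,8) → blocked by [0,9]×[8,15], reject
14. q=(35,25) nearest=6 d=20 new=(23,8) → blocked by [14,26]×[7,11], reject
15. q=(25,15) nearest=6 d=10 new=(23,8) → blocked by [14,26]×[7,11], reject
16. q=(12,4) nearest=3 d=1 new=(12,4) → add node 7 parent=3 cost=10
17. q=(33,25) nearest=6 d=20 new=(23,8) → blocked by [14,26]×[7,11], reject
18. q=(37,18) nearest=6 d=17 new=(23,8) → blocked by [14,26]×[7,11], reject
19. q=(27,8) nearest=6 d=7 new=(23,8) → blocked by [14,26]×[7,11], reject
20. q=(48,13) nearest=6 d=28 new=(23,8) → blocked by [14,26]×[7,11], reject
21. q=(7,2) nearest=2 d=1 new=(7,2) → add node 8 parent=2 cost=7
22. q=(25,18) nearest=6 d=13 new=(23,8) → blocked by [14,26]×[7,11], reject
23. q=(10,11) nearest=1 d=6 new=(8,8) → blocked by [0,9]×[8,15], reject
24. q=(41,29) nearest=6 d=24 new=(23,8) → blocked by [14,26]×[7,11], reject
25. q=(6,30) nearest=1 d=25 new=(6,8) → blocked by [0,9]×[8,15], reject
26. q=(19,29) nearest=1 d=24 new=(8,8) → blocked by [0,9]×[8,15], reject
27. q=(6,29) nearest=1 d=24 new=(6,8) → blocked by [0,9]×[8,15], reject
28. q=(4,2) nearest=0 d=2 new=(4,2) → add node 9 parent=0 cost=2; rewire 8→9 (5<7)
29. q=(18,32) nearest=1 d=27 new=(8,8) → blocked by [0,9]×[8,15], reject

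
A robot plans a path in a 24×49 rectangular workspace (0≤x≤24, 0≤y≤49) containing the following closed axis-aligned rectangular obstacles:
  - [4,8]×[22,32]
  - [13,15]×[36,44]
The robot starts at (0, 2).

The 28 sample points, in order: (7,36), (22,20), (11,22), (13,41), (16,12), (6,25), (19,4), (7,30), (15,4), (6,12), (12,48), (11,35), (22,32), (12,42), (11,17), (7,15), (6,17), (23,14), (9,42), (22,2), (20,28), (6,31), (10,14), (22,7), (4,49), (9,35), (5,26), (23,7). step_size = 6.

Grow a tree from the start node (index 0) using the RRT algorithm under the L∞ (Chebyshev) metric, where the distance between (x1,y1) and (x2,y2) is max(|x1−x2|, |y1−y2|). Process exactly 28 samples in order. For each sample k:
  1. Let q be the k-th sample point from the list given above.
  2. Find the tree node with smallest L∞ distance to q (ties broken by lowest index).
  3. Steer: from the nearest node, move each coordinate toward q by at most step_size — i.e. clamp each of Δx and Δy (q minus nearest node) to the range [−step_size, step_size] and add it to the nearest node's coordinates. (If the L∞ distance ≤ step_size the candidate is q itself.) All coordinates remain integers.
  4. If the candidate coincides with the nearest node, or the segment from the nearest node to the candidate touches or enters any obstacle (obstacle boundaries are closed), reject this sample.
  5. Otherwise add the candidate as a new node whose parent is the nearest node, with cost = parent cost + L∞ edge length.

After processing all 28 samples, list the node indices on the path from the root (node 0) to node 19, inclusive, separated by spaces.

1. q=(7,36) nearest=0 d=34 new=(6,8) → add node 1 parent=0 cost=6
2. q=(22,20) nearest=1 d=16 new=(12,14) → add node 2 parent=1 cost=12
3. q=(11,22) nearest=2 d=8 new=(11,20) → add node 3 parent=2 cost=18
4. q=(13,41) nearest=3 d=21 new=(13,26) → add node 4 parent=3 cost=24
5. q=(16,12) nearest=2 d=4 new=(16,12) → add node 5 parent=2 cost=16
6. q=(6,25) nearest=3 d=5 new=(6,25) → blocked by [4,8]×[22,32], reject
7. q=(19,4) nearest=5 d=8 new=(19,6) → add node 6 parent=5 cost=22
8. q=(7,30) nearest=4 d=6 new=(7,30) → blocked by [4,8]×[22,32], reject
9. q=(15,4) nearest=6 d=4 new=(15,4) → add node 7 parent=6 cost=26
10. q=(6,12) nearest=1 d=4 new=(6,12) → add node 8 parent=1 cost=10
11. q=(12,48) nearest=4 d=22 new=(12,32) → add node 9 parent=4 cost=30
12. q=(11,35) nearest=9 d=3 new=(11,35) → add node 10 parent=9 cost=33
13. q=(22,32) nearest=4 d=9 new=(19,32) → add node 11 parent=4 cost=30
14. q=(12,42) nearest=10 d=7 new=(12,41) → add node 12 parent=10 cost=39
15. q=(11,17) nearest=2 d=3 new=(11,17) → add node 13 parent=2 cost=15
16. q=(7,15) nearest=8 d=3 new=(7,15) → add node 14 parent=8 cost=13
17. q=(6,17) nearest=14 d=2 new=(6,17) → add node 15 parent=14 cost=15
18. q=(23,14) nearest=5 d=7 new=(22,14) → add node 16 parent=5 cost=22
19. q=(9,42) nearest=12 d=3 new=(9,42) → add node 17 parent=12 cost=42
20. q=(22,2) nearest=6 d=4 new=(22,2) → add node 18 parent=6 cost=26
21. q=(20,28) nearest=11 d=4 new=(20,28) → add node 19 parent=11 cost=34
22. q=(6,31) nearest=10 d=5 new=(6,31) → blocked by [4,8]×[22,32], reject
23. q=(10,14) nearest=2 d=2 new=(10,14) → add node 20 parent=2 cost=14
24. q=(22,7) nearest=6 d=3 new=(22,7) → add node 21 parent=6 cost=25
25. q=(4,49) nearest=17 d=7 new=(4,48) → add node 22 parent=17 cost=48
26. q=(9,35) nearest=10 d=2 new=(9,35) → add node 23 parent=10 cost=35
27. q=(5,26) nearest=3 d=6 new=(5,26) → blocked by [4,8]×[22,32], reject
28. q=(23,7) nearest=21 d=1 new=(23,7) → add node 24 parent=21 cost=26

Path: 0 1 2 3 4 11 19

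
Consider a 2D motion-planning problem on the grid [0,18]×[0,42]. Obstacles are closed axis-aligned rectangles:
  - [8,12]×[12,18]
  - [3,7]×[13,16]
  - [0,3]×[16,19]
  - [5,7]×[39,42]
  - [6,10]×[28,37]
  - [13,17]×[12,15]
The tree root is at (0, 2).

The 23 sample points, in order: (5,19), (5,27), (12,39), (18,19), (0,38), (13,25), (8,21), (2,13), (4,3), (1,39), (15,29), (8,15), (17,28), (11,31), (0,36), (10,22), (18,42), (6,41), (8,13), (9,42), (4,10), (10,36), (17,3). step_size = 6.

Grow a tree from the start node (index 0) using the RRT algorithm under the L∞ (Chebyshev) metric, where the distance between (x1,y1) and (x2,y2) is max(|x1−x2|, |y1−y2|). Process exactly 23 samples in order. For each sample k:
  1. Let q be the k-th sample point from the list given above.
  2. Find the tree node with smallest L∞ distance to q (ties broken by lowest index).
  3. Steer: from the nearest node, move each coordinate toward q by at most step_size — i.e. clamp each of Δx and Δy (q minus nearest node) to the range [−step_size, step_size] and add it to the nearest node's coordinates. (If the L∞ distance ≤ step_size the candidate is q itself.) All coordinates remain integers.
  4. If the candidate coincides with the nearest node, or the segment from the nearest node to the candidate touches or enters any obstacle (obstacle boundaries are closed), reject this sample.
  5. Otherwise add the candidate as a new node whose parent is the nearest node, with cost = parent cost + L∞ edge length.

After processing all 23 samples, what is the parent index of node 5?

Parent of node 5: 1

1. q=(5,19) nearest=0 d=17 new=(5,8) → add node 1 parent=0 cost=6
2. q=(5,27) nearest=1 d=19 new=(5,14) → blocked by [3,7]×[13,16], reject
3. q=(12,39) nearest=1 d=31 new=(11,14) → blocked by [8,12]×[12,18], reject
4. q=(18,19) nearest=1 d=13 new=(11,14) → blocked by [8,12]×[12,18], reject
5. q=(0,38) nearest=1 d=30 new=(0,14) → add node 2 parent=1 cost=12
6. q=(13,25) nearest=2 d=13 new=(6,20) → blocked by [0,3]×[16,19], reject
7. q=(8,21) nearest=2 d=8 new=(6,20) → blocked by [0,3]×[16,19], reject
8. q=(2,13) nearest=2 d=2 new=(2,13) → add node 3 parent=2 cost=14
9. q=(4,3) nearest=0 d=4 new=(4,3) → add node 4 parent=0 cost=4
10. q=(1,39) nearest=2 d=25 new=(1,20) → blocked by [0,3]×[16,19], reject
11. q=(15,29) nearest=2 d=15 new=(6,20) → blocked by [0,3]×[16,19], reject
12. q=(8,15) nearest=3 d=6 new=(8,15) → blocked by [8,12]×[12,18], reject
13. q=(17,28) nearest=3 d=15 new=(8,19) → blocked by [3,7]×[13,16], reject
14. q=(11,31) nearest=2 d=17 new=(6,20) → blocked by [0,3]×[16,19], reject
15. q=(0,36) nearest=2 d=22 new=(0,20) → blocked by [0,3]×[16,19], reject
16. q=(10,22) nearest=3 d=9 new=(8,19) → blocked by [3,7]×[13,16], reject
17. q=(18,42) nearest=2 d=28 new=(6,20) → blocked by [0,3]×[16,19], reject
18. q=(6,41) nearest=2 d=27 new=(6,20) → blocked by [0,3]×[16,19], reject
19. q=(8,13) nearest=1 d=5 new=(8,13) → blocked by [8,12]×[12,18], reject
20. q=(9,42) nearest=2 d=28 new=(6,20) → blocked by [0,3]×[16,19], reject
21. q=(4,10) nearest=1 d=2 new=(4,10) → add node 5 parent=1 cost=8
22. q=(10,36) nearest=2 d=22 new=(6,20) → blocked by [0,3]×[16,19], reject
23. q=(17,3) nearest=1 d=12 new=(11,3) → add node 6 parent=1 cost=12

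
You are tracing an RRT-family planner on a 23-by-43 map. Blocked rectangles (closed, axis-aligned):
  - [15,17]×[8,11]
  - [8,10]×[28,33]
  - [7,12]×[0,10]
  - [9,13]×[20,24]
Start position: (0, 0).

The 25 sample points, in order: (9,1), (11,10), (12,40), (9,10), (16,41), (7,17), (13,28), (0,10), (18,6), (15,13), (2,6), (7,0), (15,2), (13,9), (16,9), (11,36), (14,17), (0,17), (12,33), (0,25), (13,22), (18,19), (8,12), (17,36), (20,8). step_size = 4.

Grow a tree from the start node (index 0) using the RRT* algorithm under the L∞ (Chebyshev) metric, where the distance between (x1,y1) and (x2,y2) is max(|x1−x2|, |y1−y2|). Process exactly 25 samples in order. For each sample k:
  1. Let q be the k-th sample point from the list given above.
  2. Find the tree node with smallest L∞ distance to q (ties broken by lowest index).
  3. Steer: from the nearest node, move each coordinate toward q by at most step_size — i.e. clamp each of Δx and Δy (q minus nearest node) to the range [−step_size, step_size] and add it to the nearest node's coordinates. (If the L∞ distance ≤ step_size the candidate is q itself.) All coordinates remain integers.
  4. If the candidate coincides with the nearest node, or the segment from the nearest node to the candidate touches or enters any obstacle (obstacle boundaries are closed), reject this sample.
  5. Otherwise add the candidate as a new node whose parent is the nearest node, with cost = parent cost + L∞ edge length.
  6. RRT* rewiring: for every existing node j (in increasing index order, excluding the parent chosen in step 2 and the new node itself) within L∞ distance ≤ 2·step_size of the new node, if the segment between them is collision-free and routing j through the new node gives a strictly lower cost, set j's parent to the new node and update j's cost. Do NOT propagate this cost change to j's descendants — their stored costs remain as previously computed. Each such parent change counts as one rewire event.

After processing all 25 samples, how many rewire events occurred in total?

1. q=(9,1) nearest=0 d=9 new=(4,1) → add node 1 parent=0 cost=4
2. q=(11,10) nearest=1 d=9 new=(8,5) → blocked by [7,12]×[0,10], reject
3. q=(12,40) nearest=1 d=39 new=(8,5) → blocked by [7,12]×[0,10], reject
4. q=(9,10) nearest=1 d=9 new=(8,5) → blocked by [7,12]×[0,10], reject
5. q=(16,41) nearest=1 d=40 new=(8,5) → blocked by [7,12]×[0,10], reject
6. q=(7,17) nearest=1 d=16 new=(7,5) → blocked by [7,12]×[0,10], reject
7. q=(13,28) nearest=1 d=27 new=(8,5) → blocked by [7,12]×[0,10], reject
8. q=(0,10) nearest=1 d=9 new=(0,5) → add node 2 parent=1 cost=8
9. q=(18,6) nearest=1 d=14 new=(8,5) → blocked by [7,12]×[0,10], reject
10. q=(15,13) nearest=1 d=12 new=(8,5) → blocked by [7,12]×[0,10], reject
11. q=(2,6) nearest=2 d=2 new=(2,6) → add node 3 parent=2 cost=10
12. q=(7,0) nearest=1 d=3 new=(7,0) → blocked by [7,12]×[0,10], reject
13. q=(15,2) nearest=1 d=11 new=(8,2) → blocked by [7,12]×[0,10], reject
14. q=(13,9) nearest=1 d=9 new=(8,5) → blocked by [7,12]×[0,10], reject
15. q=(16,9) nearest=1 d=12 new=(8,5) → blocked by [7,12]×[0,10], reject
16. q=(11,36) nearest=3 d=30 new=(6,10) → add node 4 parent=3 cost=14
17. q=(14,17) nearest=4 d=8 new=(10,14) → add node 5 parent=4 cost=18
18. q=(0,17) nearest=4 d=7 new=(2,14) → add node 6 parent=4 cost=18
19. q=(12,33) nearest=5 d=19 new=(12,18) → add node 7 parent=5 cost=22
20. q=(0,25) nearest=5 d=11 new=(6,18) → add node 8 parent=5 cost=22
21. q=(13,22) nearest=7 d=4 new=(13,22) → blocked by [9,13]×[20,24], reject
22. q=(18,19) nearest=7 d=6 new=(16,19) → add node 9 parent=7 cost=26
23. q=(8,12) nearest=4 d=2 new=(8,12) → add node 10 parent=4 cost=16; rewire 9→10 (24<26)
24. q=(17,36) nearest=9 d=17 new=(17,23) → add node 11 parent=9 cost=28
25. q=(20,8) nearest=5 d=10 new=(14,10) → add node 12 parent=5 cost=22

Rewire events: 1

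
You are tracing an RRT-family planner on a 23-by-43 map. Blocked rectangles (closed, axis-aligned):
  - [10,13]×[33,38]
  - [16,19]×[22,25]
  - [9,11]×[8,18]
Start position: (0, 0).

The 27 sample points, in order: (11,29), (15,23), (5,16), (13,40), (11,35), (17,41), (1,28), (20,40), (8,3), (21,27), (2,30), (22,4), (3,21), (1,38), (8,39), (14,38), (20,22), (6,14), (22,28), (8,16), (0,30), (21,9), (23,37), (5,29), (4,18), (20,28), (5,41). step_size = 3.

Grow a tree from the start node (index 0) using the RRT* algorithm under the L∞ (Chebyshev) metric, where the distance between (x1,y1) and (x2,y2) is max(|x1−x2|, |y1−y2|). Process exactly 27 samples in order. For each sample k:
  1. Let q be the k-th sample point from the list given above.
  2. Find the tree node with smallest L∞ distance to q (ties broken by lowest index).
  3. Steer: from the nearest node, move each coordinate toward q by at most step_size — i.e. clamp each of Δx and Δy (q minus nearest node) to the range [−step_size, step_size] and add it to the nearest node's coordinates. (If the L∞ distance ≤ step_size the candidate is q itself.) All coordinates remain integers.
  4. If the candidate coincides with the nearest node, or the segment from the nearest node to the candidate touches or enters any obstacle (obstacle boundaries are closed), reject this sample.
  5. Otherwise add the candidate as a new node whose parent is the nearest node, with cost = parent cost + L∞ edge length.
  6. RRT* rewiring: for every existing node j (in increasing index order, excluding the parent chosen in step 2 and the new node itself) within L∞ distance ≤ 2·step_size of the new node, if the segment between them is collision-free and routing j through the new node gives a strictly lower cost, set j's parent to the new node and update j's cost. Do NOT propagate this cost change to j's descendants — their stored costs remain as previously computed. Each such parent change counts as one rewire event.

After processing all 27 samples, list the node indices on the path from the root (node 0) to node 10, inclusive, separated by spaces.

1. q=(11,29) nearest=0 d=29 new=(3,3) → add node 1 parent=0 cost=3
2. q=(15,23) nearest=1 d=20 new=(6,6) → add node 2 parent=1 cost=6
3. q=(5,16) nearest=2 d=10 new=(5,9) → add node 3 parent=2 cost=9
4. q=(13,40) nearest=3 d=31 new=(8,12) → add node 4 parent=3 cost=12
5. q=(11,35) nearest=4 d=23 new=(11,15) → blocked by [9,11]×[8,18], reject
6. q=(17,41) nearest=4 d=29 new=(11,15) → blocked by [9,11]×[8,18], reject
7. q=(1,28) nearest=4 d=16 new=(5,15) → add node 5 parent=4 cost=15
8. q=(20,40) nearest=5 d=25 new=(8,18) → add node 6 parent=5 cost=18
9. q=(8,3) nearest=2 d=3 new=(8,3) → add node 7 parent=2 cost=9
10. q=(21,27) nearest=6 d=13 new=(11,21) → add node 8 parent=6 cost=21
11. q=(2,30) nearest=8 d=9 new=(8,24) → add node 9 parent=8 cost=24
12. q=(22,4) nearest=4 d=14 new=(11,9) → blocked by [9,11]×[8,18], reject
13. q=(3,21) nearest=6 d=5 new=(5,21) → add node 10 parent=6 cost=21
14. q=(1,38) nearest=9 d=14 new=(5,27) → add node 11 parent=9 cost=27
15. q=(8,39) nearest=11 d=12 new=(8,30) → add node 12 parent=11 cost=30
16. q=(14,38) nearest=12 d=8 new=(11,33) → blocked by [10,13]×[33,38], reject
17. q=(20,22) nearest=8 d=9 new=(14,22) → add node 13 parent=8 cost=24
18. q=(6,14) nearest=5 d=1 new=(6,14) → add node 14 parent=5 cost=16
19. q=(22,28) nearest=13 d=8 new=(17,25) → blocked by [16,19]×[22,25], reject
20. q=(8,16) nearest=6 d=2 new=(8,16) → add node 15 parent=6 cost=20
21. q=(0,30) nearest=11 d=5 new=(2,30) → add node 16 parent=11 cost=30
22. q=(21,9) nearest=8 d=12 new=(14,18) → add node 17 parent=8 cost=24
23. q=(23,37) nearest=9 d=15 new=(11,27) → add node 18 parent=9 cost=27
24. q=(5,29) nearest=11 d=2 new=(5,29) → add node 19 parent=11 cost=29
25. q=(4,18) nearest=5 d=3 new=(4,18) → add node 20 parent=5 cost=18
26. q=(20,28) nearest=13 d=6 new=(17,25) → blocked by [16,19]×[22,25], reject
27. q=(5,41) nearest=12 d=11 new=(5,33) → add node 21 parent=12 cost=33

Path: 0 1 2 3 4 5 6 10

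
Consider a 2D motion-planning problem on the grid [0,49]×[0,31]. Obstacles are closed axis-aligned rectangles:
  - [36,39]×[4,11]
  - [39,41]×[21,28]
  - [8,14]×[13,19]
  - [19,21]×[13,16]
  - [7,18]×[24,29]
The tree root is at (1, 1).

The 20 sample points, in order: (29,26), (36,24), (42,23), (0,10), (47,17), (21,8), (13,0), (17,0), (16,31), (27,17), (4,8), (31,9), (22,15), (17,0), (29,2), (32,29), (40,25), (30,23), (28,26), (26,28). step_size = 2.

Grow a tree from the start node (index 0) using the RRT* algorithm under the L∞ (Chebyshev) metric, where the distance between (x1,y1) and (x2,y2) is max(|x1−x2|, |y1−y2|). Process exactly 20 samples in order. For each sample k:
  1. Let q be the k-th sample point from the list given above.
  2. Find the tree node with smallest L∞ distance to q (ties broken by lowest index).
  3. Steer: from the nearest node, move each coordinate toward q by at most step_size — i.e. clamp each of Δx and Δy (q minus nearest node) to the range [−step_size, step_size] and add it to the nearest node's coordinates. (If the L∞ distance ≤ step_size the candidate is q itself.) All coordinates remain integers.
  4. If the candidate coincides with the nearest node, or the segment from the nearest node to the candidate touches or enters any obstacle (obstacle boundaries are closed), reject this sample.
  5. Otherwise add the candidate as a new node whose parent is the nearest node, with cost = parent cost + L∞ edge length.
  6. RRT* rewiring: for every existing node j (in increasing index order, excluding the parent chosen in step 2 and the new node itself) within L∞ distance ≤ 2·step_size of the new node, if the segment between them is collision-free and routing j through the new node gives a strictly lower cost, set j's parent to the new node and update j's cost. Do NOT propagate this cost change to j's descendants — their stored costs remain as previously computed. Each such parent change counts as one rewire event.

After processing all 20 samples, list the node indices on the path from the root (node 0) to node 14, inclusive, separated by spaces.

Path: 0 1 2 3 5 6 8 14

1. q=(29,26) nearest=0 d=28 new=(3,3) → add node 1 parent=0 cost=2
2. q=(36,24) nearest=1 d=33 new=(5,5) → add node 2 parent=1 cost=4
3. q=(42,23) nearest=2 d=37 new=(7,7) → add node 3 parent=2 cost=6
4. q=(0,10) nearest=2 d=5 new=(3,7) → add node 4 parent=2 cost=6
5. q=(47,17) nearest=3 d=40 new=(9,9) → add node 5 parent=3 cost=8
6. q=(21,8) nearest=5 d=12 new=(11,8) → add node 6 parent=5 cost=10
7. q=(13,0) nearest=3 d=7 new=(9,5) → add node 7 parent=3 cost=8
8. q=(17,0) nearest=6 d=8 new=(13,6) → add node 8 parent=6 cost=12
9. q=(16,31) nearest=5 d=22 new=(11,11) → add node 9 parent=5 cost=10
10. q=(27,17) nearest=8 d=14 new=(15,8) → add node 10 parent=8 cost=14
11. q=(4,8) nearest=4 d=1 new=(4,8) → add node 11 parent=4 cost=7
12. q=(31,9) nearest=10 d=16 new=(17,9) → add node 12 parent=10 cost=16
13. q=(22,15) nearest=12 d=6 new=(19,11) → add node 13 parent=12 cost=18
14. q=(17,0) nearest=8 d=6 new=(15,4) → add node 14 parent=8 cost=14
15. q=(29,2) nearest=13 d=10 new=(21,9) → add node 15 parent=13 cost=20
16. q=(32,29) nearest=13 d=18 new=(21,13) → blocked by [19,21]×[13,16], reject
17. q=(40,25) nearest=15 d=19 new=(23,11) → add node 16 parent=15 cost=22
18. q=(30,23) nearest=13 d=12 new=(21,13) → blocked by [19,21]×[13,16], reject
19. q=(28,26) nearest=13 d=15 new=(21,13) → blocked by [19,21]×[13,16], reject
20. q=(26,28) nearest=9 d=17 new=(13,13) → blocked by [8,14]×[13,19], reject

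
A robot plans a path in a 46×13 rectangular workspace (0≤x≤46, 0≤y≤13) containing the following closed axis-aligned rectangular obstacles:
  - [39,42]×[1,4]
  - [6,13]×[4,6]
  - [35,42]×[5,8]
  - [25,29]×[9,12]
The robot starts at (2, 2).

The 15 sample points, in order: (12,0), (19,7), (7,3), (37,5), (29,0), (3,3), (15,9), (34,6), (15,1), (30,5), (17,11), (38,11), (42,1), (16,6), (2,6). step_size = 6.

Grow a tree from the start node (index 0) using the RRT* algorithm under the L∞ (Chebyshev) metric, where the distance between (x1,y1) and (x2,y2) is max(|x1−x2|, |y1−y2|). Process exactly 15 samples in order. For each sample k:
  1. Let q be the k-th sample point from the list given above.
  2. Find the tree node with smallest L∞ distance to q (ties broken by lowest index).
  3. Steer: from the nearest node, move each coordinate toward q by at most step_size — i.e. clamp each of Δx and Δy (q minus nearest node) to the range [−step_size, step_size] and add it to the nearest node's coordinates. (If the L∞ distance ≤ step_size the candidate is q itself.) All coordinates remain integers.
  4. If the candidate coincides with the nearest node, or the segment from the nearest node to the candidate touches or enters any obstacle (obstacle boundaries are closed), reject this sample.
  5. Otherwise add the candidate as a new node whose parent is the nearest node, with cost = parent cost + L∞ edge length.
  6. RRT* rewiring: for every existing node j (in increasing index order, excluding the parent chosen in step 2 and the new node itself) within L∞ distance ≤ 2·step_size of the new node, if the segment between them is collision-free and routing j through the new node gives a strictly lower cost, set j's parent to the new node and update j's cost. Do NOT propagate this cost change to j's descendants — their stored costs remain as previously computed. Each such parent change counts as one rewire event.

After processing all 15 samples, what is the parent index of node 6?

Parent of node 6: 3

1. q=(12,0) nearest=0 d=10 new=(8,0) → add node 1 parent=0 cost=6
2. q=(19,7) nearest=1 d=11 new=(14,6) → blocked by [6,13]×[4,6], reject
3. q=(7,3) nearest=1 d=3 new=(7,3) → add node 2 parent=1 cost=9
4. q=(37,5) nearest=1 d=29 new=(14,5) → blocked by [6,13]×[4,6], reject
5. q=(29,0) nearest=1 d=21 new=(14,0) → add node 3 parent=1 cost=12
6. q=(3,3) nearest=0 d=1 new=(3,3) → add node 4 parent=0 cost=1; rewire 2→4 (5<9)
7. q=(15,9) nearest=2 d=8 new=(13,9) → blocked by [6,13]×[4,6], reject
8. q=(34,6) nearest=3 d=20 new=(20,6) → add node 5 parent=3 cost=18
9. q=(15,1) nearest=3 d=1 new=(15,1) → add node 6 parent=3 cost=13
10. q=(30,5) nearest=5 d=10 new=(26,5) → add node 7 parent=5 cost=24
11. q=(17,11) nearest=5 d=5 new=(17,11) → add node 8 parent=5 cost=23
12. q=(38,11) nearest=7 d=12 new=(32,11) → add node 9 parent=7 cost=30
13. q=(42,1) nearest=9 d=10 new=(38,5) → blocked by [35,42]×[5,8], reject
14. q=(16,6) nearest=5 d=4 new=(16,6) → add node 10 parent=5 cost=22
15. q=(2,6) nearest=4 d=3 new=(2,6) → add node 11 parent=4 cost=4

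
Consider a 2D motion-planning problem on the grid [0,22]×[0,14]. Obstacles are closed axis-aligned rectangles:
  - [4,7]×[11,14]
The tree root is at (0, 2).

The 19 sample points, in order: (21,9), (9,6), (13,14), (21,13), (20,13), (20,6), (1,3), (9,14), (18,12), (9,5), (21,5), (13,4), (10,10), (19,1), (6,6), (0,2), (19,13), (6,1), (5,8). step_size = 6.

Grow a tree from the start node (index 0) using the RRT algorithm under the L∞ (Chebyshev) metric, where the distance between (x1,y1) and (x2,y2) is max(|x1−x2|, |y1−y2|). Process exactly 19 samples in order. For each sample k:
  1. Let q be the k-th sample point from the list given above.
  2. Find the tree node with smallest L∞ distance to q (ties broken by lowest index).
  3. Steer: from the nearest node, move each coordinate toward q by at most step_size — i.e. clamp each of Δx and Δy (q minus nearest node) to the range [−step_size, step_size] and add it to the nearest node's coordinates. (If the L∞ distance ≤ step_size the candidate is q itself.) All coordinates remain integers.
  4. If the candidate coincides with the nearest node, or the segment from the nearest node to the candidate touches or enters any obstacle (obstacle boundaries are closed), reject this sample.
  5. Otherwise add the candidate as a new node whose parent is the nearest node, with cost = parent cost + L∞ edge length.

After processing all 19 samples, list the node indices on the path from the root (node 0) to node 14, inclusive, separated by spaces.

Path: 0 1 3 4 6 11 14

1. q=(21,9) nearest=0 d=21 new=(6,8) → add node 1 parent=0 cost=6
2. q=(9,6) nearest=1 d=3 new=(9,6) → add node 2 parent=1 cost=9
3. q=(13,14) nearest=1 d=7 new=(12,14) → add node 3 parent=1 cost=12
4. q=(21,13) nearest=3 d=9 new=(18,13) → add node 4 parent=3 cost=18
5. q=(20,13) nearest=4 d=2 new=(20,13) → add node 5 parent=4 cost=20
6. q=(20,6) nearest=4 d=7 new=(20,7) → add node 6 parent=4 cost=24
7. q=(1,3) nearest=0 d=1 new=(1,3) → add node 7 parent=0 cost=1
8. q=(9,14) nearest=3 d=3 new=(9,14) → add node 8 parent=3 cost=15
9. q=(18,12) nearest=4 d=1 new=(18,12) → add node 9 parent=4 cost=19
10. q=(9,5) nearest=2 d=1 new=(9,5) → add node 10 parent=2 cost=10
11. q=(21,5) nearest=6 d=2 new=(21,5) → add node 11 parent=6 cost=26
12. q=(13,4) nearest=2 d=4 new=(13,4) → add node 12 parent=2 cost=13
13. q=(10,10) nearest=1 d=4 new=(10,10) → add node 13 parent=1 cost=10
14. q=(19,1) nearest=11 d=4 new=(19,1) → add node 14 parent=11 cost=30
15. q=(6,6) nearest=1 d=2 new=(6,6) → add node 15 parent=1 cost=8
16. q=(0,2) nearest=0 d=0 → coincident, reject
17. q=(19,13) nearest=4 d=1 new=(19,13) → add node 16 parent=4 cost=19
18. q=(6,1) nearest=10 d=4 new=(6,1) → add node 17 parent=10 cost=14
19. q=(5,8) nearest=1 d=1 new=(5,8) → add node 18 parent=1 cost=7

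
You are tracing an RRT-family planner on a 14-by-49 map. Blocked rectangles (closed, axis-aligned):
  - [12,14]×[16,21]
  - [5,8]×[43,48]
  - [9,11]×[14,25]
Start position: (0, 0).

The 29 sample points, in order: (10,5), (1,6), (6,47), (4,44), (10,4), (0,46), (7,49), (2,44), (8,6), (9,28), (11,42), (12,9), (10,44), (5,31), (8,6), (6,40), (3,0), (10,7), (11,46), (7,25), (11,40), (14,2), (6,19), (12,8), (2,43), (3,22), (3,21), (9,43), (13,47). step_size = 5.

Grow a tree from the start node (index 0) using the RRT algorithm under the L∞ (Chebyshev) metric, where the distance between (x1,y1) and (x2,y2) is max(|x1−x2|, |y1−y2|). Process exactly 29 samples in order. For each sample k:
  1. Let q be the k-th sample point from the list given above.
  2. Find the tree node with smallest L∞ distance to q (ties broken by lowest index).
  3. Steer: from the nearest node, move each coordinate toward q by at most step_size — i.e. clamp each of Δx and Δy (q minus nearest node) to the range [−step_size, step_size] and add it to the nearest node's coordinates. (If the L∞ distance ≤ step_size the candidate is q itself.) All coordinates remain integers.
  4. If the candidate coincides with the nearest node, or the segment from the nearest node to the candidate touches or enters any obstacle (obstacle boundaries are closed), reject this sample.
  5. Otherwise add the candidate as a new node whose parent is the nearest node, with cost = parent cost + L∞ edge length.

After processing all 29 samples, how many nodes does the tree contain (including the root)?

Node count: 29

1. q=(10,5) nearest=0 d=10 new=(5,5) → add node 1 parent=0 cost=5
2. q=(1,6) nearest=1 d=4 new=(1,6) → add node 2 parent=1 cost=9
3. q=(6,47) nearest=2 d=41 new=(6,11) → add node 3 parent=2 cost=14
4. q=(4,44) nearest=3 d=33 new=(4,16) → add node 4 parent=3 cost=19
5. q=(10,4) nearest=1 d=5 new=(10,4) → add node 5 parent=1 cost=10
6. q=(0,46) nearest=4 d=30 new=(0,21) → add node 6 parent=4 cost=24
7. q=(7,49) nearest=6 d=28 new=(5,26) → add node 7 parent=6 cost=29
8. q=(2,44) nearest=7 d=18 new=(2,31) → add node 8 parent=7 cost=34
9. q=(8,6) nearest=5 d=2 new=(8,6) → add node 9 parent=5 cost=12
10. q=(9,28) nearest=7 d=4 new=(9,28) → add node 10 parent=7 cost=33
11. q=(11,42) nearest=8 d=11 new=(7,36) → add node 11 parent=8 cost=39
12. q=(12,9) nearest=9 d=4 new=(12,9) → add node 12 parent=9 cost=16
13. q=(10,44) nearest=11 d=8 new=(10,41) → add node 13 parent=11 cost=44
14. q=(5,31) nearest=8 d=3 new=(5,31) → add node 14 parent=8 cost=37
15. q=(8,6) nearest=9 d=0 → coincident, reject
16. q=(6,40) nearest=11 d=4 new=(6,40) → add node 15 parent=11 cost=43
17. q=(3,0) nearest=0 d=3 new=(3,0) → add node 16 parent=0 cost=3
18. q=(10,7) nearest=9 d=2 new=(10,7) → add node 17 parent=9 cost=14
19. q=(11,46) nearest=13 d=5 new=(11,46) → add node 18 parent=13 cost=49
20. q=(7,25) nearest=7 d=2 new=(7,25) → add node 19 parent=7 cost=31
21. q=(11,40) nearest=13 d=1 new=(11,40) → add node 20 parent=13 cost=45
22. q=(14,2) nearest=5 d=4 new=(14,2) → add node 21 parent=5 cost=14
23. q=(6,19) nearest=4 d=3 new=(6,19) → add node 22 parent=4 cost=22
24. q=(12,8) nearest=12 d=1 new=(12,8) → add node 23 parent=12 cost=17
25. q=(2,43) nearest=15 d=4 new=(2,43) → add node 24 parent=15 cost=47
26. q=(3,22) nearest=6 d=3 new=(3,22) → add node 25 parent=6 cost=27
27. q=(3,21) nearest=25 d=1 new=(3,21) → add node 26 parent=25 cost=28
28. q=(9,43) nearest=13 d=2 new=(9,43) → add node 27 parent=13 cost=46
29. q=(13,47) nearest=18 d=2 new=(13,47) → add node 28 parent=18 cost=51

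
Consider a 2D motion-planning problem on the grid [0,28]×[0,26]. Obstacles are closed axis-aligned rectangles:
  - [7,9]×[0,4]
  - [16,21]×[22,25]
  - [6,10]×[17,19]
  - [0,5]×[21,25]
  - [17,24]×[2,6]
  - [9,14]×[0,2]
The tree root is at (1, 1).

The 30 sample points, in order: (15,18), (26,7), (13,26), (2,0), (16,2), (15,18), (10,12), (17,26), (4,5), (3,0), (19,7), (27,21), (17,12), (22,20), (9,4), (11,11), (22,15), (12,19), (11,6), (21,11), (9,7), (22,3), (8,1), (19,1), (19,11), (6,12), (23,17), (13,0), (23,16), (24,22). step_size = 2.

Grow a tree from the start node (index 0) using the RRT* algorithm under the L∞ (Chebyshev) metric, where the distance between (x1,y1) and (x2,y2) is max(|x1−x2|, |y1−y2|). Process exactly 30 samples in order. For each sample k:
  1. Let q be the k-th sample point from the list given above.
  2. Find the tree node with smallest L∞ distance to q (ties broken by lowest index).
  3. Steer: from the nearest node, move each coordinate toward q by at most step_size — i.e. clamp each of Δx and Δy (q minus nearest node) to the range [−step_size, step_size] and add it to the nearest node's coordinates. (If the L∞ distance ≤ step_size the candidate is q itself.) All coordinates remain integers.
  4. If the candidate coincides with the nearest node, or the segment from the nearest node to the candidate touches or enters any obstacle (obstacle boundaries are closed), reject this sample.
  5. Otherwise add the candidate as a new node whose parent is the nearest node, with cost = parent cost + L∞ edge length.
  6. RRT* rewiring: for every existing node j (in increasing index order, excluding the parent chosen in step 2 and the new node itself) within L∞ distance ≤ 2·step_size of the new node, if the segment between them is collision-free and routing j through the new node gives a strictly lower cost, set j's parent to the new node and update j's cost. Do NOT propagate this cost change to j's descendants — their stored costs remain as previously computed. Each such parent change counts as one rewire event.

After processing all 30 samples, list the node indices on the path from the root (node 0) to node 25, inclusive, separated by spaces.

Path: 0 1 2 3 6 7 8 11 12 14 16 24 25

1. q=(15,18) nearest=0 d=17 new=(3,3) → add node 1 parent=0 cost=2
2. q=(26,7) nearest=1 d=23 new=(5,5) → add node 2 parent=1 cost=4
3. q=(13,26) nearest=2 d=21 new=(7,7) → add node 3 parent=2 cost=6
4. q=(2,0) nearest=0 d=1 new=(2,0) → add node 4 parent=0 cost=1
5. q=(16,2) nearest=3 d=9 new=(9,5) → add node 5 parent=3 cost=8
6. q=(15,18) nearest=3 d=11 new=(9,9) → add node 6 parent=3 cost=8
7. q=(10,12) nearest=6 d=3 new=(10,11) → add node 7 parent=6 cost=10
8. q=(17,26) nearest=7 d=15 new=(12,13) → add node 8 parent=7 cost=12
9. q=(4,5) nearest=2 d=1 new=(4,5) → add node 9 parent=2 cost=5
10. q=(3,0) nearest=4 d=1 new=(3,0) → add node 10 parent=4 cost=2
11. q=(19,7) nearest=8 d=7 new=(14,11) → add node 11 parent=8 cost=14
12. q=(27,21) nearest=11 d=13 new=(16,13) → add node 12 parent=11 cost=16
13. q=(17,12) nearest=12 d=1 new=(17,12) → add node 13 parent=12 cost=17
14. q=(22,20) nearest=12 d=7 new=(18,15) → add node 14 parent=12 cost=18
15. q=(9,4) nearest=5 d=1 new=(9,4) → blocked by [7,9]×[0,4], reject
16. q=(11,11) nearest=7 d=1 new=(11,11) → add node 15 parent=7 cost=11
17. q=(22,15) nearest=14 d=4 new=(20,15) → add node 16 parent=14 cost=20
18. q=(12,19) nearest=8 d=6 new=(12,15) → add node 17 parent=8 cost=14
19. q=(11,6) nearest=5 d=2 new=(11,6) → add node 18 parent=5 cost=10
20. q=(21,11) nearest=13 d=4 new=(19,11) → add node 19 parent=13 cost=19
21. q=(9,7) nearest=3 d=2 new=(9,7) → add node 20 parent=3 cost=8
22. q=(22,3) nearest=11 d=8 new=(16,9) → add node 21 parent=11 cost=16
23. q=(8,1) nearest=2 d=4 new=(7,3) → blocked by [7,9]×[0,4], reject
24. q=(19,1) nearest=18 d=8 new=(13,4) → add node 22 parent=18 cost=12
25. q=(19,11) nearest=19 d=0 → coincident, reject
26. q=(6,12) nearest=6 d=3 new=(7,11) → add node 23 parent=6 cost=10
27. q=(23,17) nearest=16 d=3 new=(22,17) → add node 24 parent=16 cost=22
28. q=(13,0) nearest=22 d=4 new=(13,2) → blocked by [9,14]×[0,2], reject
29. q=(23,16) nearest=24 d=1 new=(23,16) → add node 25 parent=24 cost=23
30. q=(24,22) nearest=24 d=5 new=(24,19) → add node 26 parent=24 cost=24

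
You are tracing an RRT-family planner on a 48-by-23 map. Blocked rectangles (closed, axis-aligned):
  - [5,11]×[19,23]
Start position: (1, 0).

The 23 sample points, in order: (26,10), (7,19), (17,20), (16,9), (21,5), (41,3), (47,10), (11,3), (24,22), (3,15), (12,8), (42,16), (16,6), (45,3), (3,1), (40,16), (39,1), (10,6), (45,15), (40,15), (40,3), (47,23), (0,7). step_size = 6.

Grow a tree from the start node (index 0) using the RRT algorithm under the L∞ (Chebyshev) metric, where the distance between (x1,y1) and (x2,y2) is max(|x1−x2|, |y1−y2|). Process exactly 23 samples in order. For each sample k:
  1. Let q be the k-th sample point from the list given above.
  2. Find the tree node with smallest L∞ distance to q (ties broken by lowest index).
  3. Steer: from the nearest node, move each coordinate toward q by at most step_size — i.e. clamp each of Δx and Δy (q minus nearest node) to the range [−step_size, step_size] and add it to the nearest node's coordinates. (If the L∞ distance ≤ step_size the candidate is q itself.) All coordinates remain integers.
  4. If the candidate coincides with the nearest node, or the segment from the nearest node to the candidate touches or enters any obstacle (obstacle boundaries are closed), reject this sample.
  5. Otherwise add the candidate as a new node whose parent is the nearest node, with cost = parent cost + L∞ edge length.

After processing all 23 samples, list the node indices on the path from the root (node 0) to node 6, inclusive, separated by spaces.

1. q=(26,10) nearest=0 d=25 new=(7,6) → add node 1 parent=0 cost=6
2. q=(7,19) nearest=1 d=13 new=(7,12) → add node 2 parent=1 cost=12
3. q=(17,20) nearest=2 d=10 new=(13,18) → add node 3 parent=2 cost=18
4. q=(16,9) nearest=1 d=9 new=(13,9) → add node 4 parent=1 cost=12
5. q=(21,5) nearest=4 d=8 new=(19,5) → add node 5 parent=4 cost=18
6. q=(41,3) nearest=5 d=22 new=(25,3) → add node 6 parent=5 cost=24
7. q=(47,10) nearest=6 d=22 new=(31,9) → add node 7 parent=6 cost=30
8. q=(11,3) nearest=1 d=4 new=(11,3) → add node 8 parent=1 cost=10
9. q=(24,22) nearest=3 d=11 new=(19,22) → add node 9 parent=3 cost=24
10. q=(3,15) nearest=2 d=4 new=(3,15) → add node 10 parent=2 cost=16
11. q=(12,8) nearest=4 d=1 new=(12,8) → add node 11 parent=4 cost=13
12. q=(42,16) nearest=7 d=11 new=(37,15) → add node 12 parent=7 cost=36
13. q=(16,6) nearest=4 d=3 new=(16,6) → add node 13 parent=4 cost=15
14. q=(45,3) nearest=12 d=12 new=(43,9) → add node 14 parent=12 cost=42
15. q=(3,1) nearest=0 d=2 new=(3,1) → add node 15 parent=0 cost=2
16. q=(40,16) nearest=12 d=3 new=(40,16) → add node 16 parent=12 cost=39
17. q=(39,1) nearest=7 d=8 new=(37,3) → add node 17 parent=7 cost=36
18. q=(10,6) nearest=11 d=2 new=(10,6) → add node 18 parent=11 cost=15
19. q=(45,15) nearest=16 d=5 new=(45,15) → add node 19 parent=16 cost=44
20. q=(40,15) nearest=16 d=1 new=(40,15) → add node 20 parent=16 cost=40
21. q=(40,3) nearest=17 d=3 new=(40,3) → add node 21 parent=17 cost=39
22. q=(47,23) nearest=16 d=7 new=(46,22) → add node 22 parent=16 cost=45
23. q=(0,7) nearest=15 d=6 new=(0,7) → add node 23 parent=15 cost=8

Path: 0 1 4 5 6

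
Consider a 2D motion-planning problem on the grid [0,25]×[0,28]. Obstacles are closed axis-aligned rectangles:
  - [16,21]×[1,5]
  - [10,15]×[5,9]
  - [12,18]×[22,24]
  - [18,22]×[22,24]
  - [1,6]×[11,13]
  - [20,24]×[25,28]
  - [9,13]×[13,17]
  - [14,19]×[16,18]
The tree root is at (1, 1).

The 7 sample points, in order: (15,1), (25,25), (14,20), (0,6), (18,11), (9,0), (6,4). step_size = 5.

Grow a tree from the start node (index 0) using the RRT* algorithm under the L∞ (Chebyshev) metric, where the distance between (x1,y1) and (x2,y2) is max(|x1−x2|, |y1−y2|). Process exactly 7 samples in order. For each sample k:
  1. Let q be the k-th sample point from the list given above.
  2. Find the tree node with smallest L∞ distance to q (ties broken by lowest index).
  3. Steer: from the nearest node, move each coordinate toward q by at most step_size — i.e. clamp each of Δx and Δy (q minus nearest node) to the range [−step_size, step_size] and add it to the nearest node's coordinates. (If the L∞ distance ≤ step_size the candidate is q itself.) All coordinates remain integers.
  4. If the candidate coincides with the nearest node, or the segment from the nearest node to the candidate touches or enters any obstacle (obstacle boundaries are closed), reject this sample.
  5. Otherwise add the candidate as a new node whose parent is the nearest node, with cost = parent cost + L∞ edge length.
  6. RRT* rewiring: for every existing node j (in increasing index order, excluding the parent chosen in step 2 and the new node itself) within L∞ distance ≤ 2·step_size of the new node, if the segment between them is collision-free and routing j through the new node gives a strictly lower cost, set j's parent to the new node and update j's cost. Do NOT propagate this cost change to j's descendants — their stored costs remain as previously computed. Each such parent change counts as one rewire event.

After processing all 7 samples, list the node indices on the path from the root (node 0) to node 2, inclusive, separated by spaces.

Path: 0 2

1. q=(15,1) nearest=0 d=14 new=(6,1) → add node 1 parent=0 cost=5
2. q=(25,25) nearest=0 d=24 new=(6,6) → add node 2 parent=0 cost=5
3. q=(14,20) nearest=2 d=14 new=(11,11) → add node 3 parent=2 cost=10
4. q=(0,6) nearest=0 d=5 new=(0,6) → add node 4 parent=0 cost=5
5. q=(18,11) nearest=3 d=7 new=(16,11) → add node 5 parent=3 cost=15
6. q=(9,0) nearest=1 d=3 new=(9,0) → add node 6 parent=1 cost=8
7. q=(6,4) nearest=2 d=2 new=(6,4) → add node 7 parent=2 cost=7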